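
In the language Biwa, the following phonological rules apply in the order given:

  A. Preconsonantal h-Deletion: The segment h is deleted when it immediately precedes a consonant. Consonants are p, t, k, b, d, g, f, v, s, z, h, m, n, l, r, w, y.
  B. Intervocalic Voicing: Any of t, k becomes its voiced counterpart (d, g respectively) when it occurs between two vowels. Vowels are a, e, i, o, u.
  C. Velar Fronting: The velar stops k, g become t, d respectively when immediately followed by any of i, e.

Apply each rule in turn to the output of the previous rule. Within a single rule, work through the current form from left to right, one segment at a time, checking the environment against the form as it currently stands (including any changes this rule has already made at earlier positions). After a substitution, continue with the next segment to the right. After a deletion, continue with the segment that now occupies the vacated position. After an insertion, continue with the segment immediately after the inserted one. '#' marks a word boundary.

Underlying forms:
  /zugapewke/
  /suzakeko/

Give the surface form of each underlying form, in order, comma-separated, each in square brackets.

[zugapewte], [suzadego]

/zugapewke/:
  A Preconsonantal h-Deletion: no change — [zugapewke]
  B Intervocalic Voicing: no change — [zugapewke]
  C Velar Fronting: [zugapewke] → [zugapewte]
/suzakeko/:
  A Preconsonantal h-Deletion: no change — [suzakeko]
  B Intervocalic Voicing: [suzakeko] → [suzagego]
  C Velar Fronting: [suzagego] → [suzadego]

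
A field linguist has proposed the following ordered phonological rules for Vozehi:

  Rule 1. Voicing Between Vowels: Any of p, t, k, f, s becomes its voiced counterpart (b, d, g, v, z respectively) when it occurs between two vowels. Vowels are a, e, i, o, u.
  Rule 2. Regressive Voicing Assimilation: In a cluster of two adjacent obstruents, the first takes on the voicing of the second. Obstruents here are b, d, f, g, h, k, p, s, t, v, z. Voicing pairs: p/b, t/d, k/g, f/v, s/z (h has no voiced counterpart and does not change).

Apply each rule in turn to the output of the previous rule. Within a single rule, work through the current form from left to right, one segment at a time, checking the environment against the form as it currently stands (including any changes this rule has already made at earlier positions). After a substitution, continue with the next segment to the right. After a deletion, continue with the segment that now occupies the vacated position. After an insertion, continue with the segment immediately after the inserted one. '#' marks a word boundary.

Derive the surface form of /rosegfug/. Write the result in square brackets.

[rozekfug]

Rule 1 Voicing Between Vowels: [rosegfug] → [rozegfug]
Rule 2 Regressive Voicing Assimilation: [rozegfug] → [rozekfug]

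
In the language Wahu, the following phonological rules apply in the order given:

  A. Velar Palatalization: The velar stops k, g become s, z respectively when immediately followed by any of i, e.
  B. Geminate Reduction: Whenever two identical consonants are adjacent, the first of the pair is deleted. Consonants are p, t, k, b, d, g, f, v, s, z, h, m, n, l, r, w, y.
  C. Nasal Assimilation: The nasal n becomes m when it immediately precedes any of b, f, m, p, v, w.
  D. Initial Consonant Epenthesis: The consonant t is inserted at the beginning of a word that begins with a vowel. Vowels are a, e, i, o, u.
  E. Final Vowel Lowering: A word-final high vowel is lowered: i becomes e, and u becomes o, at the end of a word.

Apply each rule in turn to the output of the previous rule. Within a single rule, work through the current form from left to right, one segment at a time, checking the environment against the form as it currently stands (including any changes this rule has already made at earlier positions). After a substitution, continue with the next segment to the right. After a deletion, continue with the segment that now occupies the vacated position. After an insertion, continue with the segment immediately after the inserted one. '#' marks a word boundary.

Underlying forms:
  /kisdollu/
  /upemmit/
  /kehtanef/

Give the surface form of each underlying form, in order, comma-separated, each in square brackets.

[sisdolo], [tupemit], [sehtanef]

/kisdollu/:
  A Velar Palatalization: [kisdollu] → [sisdollu]
  B Geminate Reduction: [sisdollu] → [sisdolu]
  C Nasal Assimilation: no change — [sisdolu]
  D Initial Consonant Epenthesis: no change — [sisdolu]
  E Final Vowel Lowering: [sisdolu] → [sisdolo]
/upemmit/:
  A Velar Palatalization: no change — [upemmit]
  B Geminate Reduction: [upemmit] → [upemit]
  C Nasal Assimilation: no change — [upemit]
  D Initial Consonant Epenthesis: [upemit] → [tupemit]
  E Final Vowel Lowering: no change — [tupemit]
/kehtanef/:
  A Velar Palatalization: [kehtanef] → [sehtanef]
  B Geminate Reduction: no change — [sehtanef]
  C Nasal Assimilation: no change — [sehtanef]
  D Initial Consonant Epenthesis: no change — [sehtanef]
  E Final Vowel Lowering: no change — [sehtanef]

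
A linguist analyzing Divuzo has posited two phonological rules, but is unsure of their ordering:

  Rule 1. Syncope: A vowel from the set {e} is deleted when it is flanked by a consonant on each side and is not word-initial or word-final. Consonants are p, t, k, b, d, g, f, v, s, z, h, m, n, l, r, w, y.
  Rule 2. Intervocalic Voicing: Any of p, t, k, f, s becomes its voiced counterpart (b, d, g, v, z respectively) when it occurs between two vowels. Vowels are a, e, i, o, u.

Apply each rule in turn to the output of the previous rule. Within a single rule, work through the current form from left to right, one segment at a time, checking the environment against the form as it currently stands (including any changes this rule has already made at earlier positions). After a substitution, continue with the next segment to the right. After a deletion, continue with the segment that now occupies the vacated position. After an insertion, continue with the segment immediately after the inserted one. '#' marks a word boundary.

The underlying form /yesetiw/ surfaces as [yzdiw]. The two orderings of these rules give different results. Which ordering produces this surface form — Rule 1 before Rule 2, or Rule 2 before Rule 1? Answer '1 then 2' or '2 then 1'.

2 then 1

Order 1 then 2:
  1 Syncope: [yesetiw] → [ystiw]
  2 Intervocalic Voicing: no change — [ystiw]
  result: [ystiw]
Order 2 then 1:
  2 Intervocalic Voicing: [yesetiw] → [yezediw]
  1 Syncope: [yezediw] → [yzdiw]
  result: [yzdiw]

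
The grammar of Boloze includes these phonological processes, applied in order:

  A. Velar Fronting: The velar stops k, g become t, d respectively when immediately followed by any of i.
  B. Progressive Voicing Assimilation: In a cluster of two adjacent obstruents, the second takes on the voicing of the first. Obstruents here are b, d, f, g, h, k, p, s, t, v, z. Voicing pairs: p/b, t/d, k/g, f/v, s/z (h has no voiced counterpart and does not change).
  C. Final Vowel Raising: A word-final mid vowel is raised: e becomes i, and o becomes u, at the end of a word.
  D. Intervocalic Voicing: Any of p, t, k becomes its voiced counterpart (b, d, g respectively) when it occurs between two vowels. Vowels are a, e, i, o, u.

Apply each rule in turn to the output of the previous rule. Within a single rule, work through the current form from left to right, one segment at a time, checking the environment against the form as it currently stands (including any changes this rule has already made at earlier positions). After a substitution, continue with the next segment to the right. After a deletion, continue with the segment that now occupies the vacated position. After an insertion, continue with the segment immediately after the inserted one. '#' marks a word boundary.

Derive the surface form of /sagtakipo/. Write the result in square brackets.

A Velar Fronting: [sagtakipo] → [sagtatipo]
B Progressive Voicing Assimilation: [sagtatipo] → [sagdatipo]
C Final Vowel Raising: [sagdatipo] → [sagdatipu]
D Intervocalic Voicing: [sagdatipu] → [sagdadibu]

[sagdadibu]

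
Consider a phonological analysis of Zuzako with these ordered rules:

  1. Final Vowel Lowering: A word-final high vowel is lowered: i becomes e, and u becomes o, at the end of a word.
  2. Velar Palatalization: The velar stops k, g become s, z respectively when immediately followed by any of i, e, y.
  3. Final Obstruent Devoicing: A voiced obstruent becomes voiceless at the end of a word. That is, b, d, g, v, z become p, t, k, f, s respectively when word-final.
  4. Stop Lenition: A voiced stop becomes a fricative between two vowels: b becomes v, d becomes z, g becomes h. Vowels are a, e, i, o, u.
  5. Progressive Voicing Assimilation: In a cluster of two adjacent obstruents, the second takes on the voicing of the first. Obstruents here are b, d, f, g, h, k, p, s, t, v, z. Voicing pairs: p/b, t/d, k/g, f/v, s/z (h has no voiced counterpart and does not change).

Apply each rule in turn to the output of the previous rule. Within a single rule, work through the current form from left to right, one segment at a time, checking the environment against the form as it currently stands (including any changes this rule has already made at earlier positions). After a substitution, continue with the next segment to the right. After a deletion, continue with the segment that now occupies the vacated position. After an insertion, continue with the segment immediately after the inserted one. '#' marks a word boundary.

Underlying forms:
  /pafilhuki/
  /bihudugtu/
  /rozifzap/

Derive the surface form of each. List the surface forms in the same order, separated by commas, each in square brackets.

[pafilhuse], [bihuzugdo], [rozifsap]

/pafilhuki/:
  1 Final Vowel Lowering: [pafilhuki] → [pafilhuke]
  2 Velar Palatalization: [pafilhuke] → [pafilhuse]
  3 Final Obstruent Devoicing: no change — [pafilhuse]
  4 Stop Lenition: no change — [pafilhuse]
  5 Progressive Voicing Assimilation: no change — [pafilhuse]
/bihudugtu/:
  1 Final Vowel Lowering: [bihudugtu] → [bihudugto]
  2 Velar Palatalization: no change — [bihudugto]
  3 Final Obstruent Devoicing: no change — [bihudugto]
  4 Stop Lenition: [bihudugto] → [bihuzugto]
  5 Progressive Voicing Assimilation: [bihuzugto] → [bihuzugdo]
/rozifzap/:
  1 Final Vowel Lowering: no change — [rozifzap]
  2 Velar Palatalization: no change — [rozifzap]
  3 Final Obstruent Devoicing: no change — [rozifzap]
  4 Stop Lenition: no change — [rozifzap]
  5 Progressive Voicing Assimilation: [rozifzap] → [rozifsap]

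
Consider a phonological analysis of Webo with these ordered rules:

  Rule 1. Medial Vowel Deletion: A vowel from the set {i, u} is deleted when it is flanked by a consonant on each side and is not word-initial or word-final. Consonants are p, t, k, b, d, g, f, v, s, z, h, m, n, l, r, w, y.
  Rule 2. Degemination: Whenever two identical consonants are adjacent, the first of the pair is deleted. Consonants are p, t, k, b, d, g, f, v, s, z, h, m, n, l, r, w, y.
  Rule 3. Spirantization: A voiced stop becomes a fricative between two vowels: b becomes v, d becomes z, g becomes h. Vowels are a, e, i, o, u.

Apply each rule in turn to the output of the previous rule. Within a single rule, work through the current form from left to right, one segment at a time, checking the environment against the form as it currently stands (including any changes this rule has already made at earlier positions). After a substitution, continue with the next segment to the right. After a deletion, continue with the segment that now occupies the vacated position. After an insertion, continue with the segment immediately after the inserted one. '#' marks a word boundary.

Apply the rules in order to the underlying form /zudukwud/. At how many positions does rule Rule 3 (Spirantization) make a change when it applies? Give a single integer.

0

Rule 1 Medial Vowel Deletion: [zudukwud] → [zdkwd]
Rule 2 Degemination: no change — [zdkwd]
Rule 3 Spirantization: no change — [zdkwd]
Rule Rule 3 changed 0 position(s).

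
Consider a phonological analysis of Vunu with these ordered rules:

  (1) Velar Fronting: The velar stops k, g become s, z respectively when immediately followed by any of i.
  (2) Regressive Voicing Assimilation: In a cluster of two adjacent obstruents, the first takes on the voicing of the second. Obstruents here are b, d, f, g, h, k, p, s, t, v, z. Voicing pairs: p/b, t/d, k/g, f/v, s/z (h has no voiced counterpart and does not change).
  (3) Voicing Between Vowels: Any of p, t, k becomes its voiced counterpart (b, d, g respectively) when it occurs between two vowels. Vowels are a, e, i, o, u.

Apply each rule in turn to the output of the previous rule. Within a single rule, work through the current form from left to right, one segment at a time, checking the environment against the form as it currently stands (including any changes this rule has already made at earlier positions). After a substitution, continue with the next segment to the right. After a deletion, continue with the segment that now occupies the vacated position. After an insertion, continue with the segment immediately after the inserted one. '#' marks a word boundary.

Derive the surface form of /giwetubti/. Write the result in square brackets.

(1) Velar Fronting: [giwetubti] → [ziwetubti]
(2) Regressive Voicing Assimilation: [ziwetubti] → [ziwetupti]
(3) Voicing Between Vowels: [ziwetupti] → [ziwedupti]

[ziwedupti]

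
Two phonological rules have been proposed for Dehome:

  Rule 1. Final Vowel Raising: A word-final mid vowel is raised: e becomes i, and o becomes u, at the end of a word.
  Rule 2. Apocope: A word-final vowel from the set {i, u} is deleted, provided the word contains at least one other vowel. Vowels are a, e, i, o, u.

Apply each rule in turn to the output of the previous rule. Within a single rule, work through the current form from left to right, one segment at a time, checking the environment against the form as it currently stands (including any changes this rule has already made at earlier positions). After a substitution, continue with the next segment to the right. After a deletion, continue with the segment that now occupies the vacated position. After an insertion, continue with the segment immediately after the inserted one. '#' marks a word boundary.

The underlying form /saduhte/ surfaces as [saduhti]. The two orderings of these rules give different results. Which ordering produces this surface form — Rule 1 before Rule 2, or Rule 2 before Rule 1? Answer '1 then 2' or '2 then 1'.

Order 1 then 2:
  1 Final Vowel Raising: [saduhte] → [saduhti]
  2 Apocope: [saduhti] → [saduht]
  result: [saduht]
Order 2 then 1:
  2 Apocope: no change — [saduhte]
  1 Final Vowel Raising: [saduhte] → [saduhti]
  result: [saduhti]

2 then 1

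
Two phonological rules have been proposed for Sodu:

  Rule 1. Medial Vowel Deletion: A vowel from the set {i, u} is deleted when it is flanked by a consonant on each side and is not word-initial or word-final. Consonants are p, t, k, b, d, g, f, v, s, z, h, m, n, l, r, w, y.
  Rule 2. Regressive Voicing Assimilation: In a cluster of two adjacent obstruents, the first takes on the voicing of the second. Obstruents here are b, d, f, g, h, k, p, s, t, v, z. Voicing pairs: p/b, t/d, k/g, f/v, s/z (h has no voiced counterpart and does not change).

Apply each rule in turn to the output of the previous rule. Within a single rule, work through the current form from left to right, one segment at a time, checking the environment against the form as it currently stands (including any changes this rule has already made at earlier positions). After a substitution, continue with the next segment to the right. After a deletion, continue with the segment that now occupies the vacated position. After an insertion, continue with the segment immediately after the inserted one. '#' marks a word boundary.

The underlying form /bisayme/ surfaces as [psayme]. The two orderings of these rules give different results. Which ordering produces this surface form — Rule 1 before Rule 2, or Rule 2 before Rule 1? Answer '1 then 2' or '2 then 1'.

1 then 2

Order 1 then 2:
  1 Medial Vowel Deletion: [bisayme] → [bsayme]
  2 Regressive Voicing Assimilation: [bsayme] → [psayme]
  result: [psayme]
Order 2 then 1:
  2 Regressive Voicing Assimilation: no change — [bisayme]
  1 Medial Vowel Deletion: [bisayme] → [bsayme]
  result: [bsayme]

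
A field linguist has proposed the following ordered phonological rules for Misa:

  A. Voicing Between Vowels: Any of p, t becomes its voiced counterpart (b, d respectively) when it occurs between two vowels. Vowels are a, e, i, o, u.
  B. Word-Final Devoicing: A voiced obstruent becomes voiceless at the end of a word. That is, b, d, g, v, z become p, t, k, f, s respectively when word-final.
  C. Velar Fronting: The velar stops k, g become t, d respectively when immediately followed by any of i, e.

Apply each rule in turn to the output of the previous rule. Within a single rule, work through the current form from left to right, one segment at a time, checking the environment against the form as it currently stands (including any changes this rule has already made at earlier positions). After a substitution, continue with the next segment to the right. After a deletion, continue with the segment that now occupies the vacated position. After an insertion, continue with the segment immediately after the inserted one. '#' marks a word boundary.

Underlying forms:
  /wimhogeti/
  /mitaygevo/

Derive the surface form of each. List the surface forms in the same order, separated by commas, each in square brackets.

/wimhogeti/:
  A Voicing Between Vowels: [wimhogeti] → [wimhogedi]
  B Word-Final Devoicing: no change — [wimhogedi]
  C Velar Fronting: [wimhogedi] → [wimhodedi]
/mitaygevo/:
  A Voicing Between Vowels: [mitaygevo] → [midaygevo]
  B Word-Final Devoicing: no change — [midaygevo]
  C Velar Fronting: [midaygevo] → [midaydevo]

[wimhodedi], [midaydevo]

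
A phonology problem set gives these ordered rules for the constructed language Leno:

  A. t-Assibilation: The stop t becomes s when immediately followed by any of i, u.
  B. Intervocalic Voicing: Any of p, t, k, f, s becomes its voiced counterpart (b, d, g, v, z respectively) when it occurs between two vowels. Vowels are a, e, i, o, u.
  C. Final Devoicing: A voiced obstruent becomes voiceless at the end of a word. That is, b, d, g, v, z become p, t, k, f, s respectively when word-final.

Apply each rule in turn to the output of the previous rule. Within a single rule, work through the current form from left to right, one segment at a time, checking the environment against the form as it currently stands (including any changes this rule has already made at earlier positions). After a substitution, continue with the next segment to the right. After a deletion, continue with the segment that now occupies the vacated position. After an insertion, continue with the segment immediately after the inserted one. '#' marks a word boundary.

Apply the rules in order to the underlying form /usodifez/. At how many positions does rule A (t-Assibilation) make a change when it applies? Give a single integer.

A t-Assibilation: no change — [usodifez]
B Intervocalic Voicing: [usodifez] → [uzodivez]
C Final Devoicing: [uzodivez] → [uzodives]
Rule A changed 0 position(s).

0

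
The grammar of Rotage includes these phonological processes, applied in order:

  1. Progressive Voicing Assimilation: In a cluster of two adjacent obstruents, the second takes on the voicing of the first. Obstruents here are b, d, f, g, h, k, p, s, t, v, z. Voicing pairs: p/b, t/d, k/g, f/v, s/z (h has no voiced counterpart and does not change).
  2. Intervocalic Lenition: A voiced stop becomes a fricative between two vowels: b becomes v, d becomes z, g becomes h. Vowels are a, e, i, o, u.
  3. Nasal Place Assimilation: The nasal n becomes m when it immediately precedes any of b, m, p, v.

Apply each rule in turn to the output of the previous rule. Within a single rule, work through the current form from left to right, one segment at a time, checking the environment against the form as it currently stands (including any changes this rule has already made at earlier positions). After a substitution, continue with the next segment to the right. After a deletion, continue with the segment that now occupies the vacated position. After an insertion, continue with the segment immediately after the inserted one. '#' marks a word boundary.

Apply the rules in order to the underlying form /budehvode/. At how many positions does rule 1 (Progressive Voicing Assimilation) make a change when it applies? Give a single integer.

1 Progressive Voicing Assimilation: [budehvode] → [budehfode]
2 Intervocalic Lenition: [budehfode] → [buzehfoze]
3 Nasal Place Assimilation: no change — [buzehfoze]
Rule 1 changed 1 position(s).

1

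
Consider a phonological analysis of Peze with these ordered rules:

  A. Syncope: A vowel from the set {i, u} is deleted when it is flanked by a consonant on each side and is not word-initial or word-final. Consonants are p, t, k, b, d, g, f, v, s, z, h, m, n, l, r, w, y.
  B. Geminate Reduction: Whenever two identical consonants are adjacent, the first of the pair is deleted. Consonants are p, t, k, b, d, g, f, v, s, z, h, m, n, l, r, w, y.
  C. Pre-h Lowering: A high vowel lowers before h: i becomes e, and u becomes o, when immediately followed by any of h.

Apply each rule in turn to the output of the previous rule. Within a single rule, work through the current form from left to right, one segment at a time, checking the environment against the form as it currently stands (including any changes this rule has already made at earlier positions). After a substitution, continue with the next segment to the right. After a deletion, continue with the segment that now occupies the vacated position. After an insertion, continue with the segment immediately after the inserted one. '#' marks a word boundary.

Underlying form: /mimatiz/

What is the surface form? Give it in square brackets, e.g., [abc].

[matz]

A Syncope: [mimatiz] → [mmatz]
B Geminate Reduction: [mmatz] → [matz]
C Pre-h Lowering: no change — [matz]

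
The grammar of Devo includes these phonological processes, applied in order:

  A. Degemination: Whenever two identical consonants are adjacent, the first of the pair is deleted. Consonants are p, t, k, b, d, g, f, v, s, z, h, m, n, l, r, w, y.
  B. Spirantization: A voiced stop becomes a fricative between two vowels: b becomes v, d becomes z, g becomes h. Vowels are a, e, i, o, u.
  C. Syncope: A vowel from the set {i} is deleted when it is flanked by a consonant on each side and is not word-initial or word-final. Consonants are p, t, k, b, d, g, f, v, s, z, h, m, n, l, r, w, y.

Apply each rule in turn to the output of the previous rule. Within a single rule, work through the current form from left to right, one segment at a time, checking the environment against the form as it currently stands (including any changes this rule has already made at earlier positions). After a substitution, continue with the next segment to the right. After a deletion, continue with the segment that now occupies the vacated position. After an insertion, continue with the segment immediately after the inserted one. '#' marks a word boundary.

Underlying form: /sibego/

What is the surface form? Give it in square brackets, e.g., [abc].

A Degemination: no change — [sibego]
B Spirantization: [sibego] → [siveho]
C Syncope: [siveho] → [sveho]

[sveho]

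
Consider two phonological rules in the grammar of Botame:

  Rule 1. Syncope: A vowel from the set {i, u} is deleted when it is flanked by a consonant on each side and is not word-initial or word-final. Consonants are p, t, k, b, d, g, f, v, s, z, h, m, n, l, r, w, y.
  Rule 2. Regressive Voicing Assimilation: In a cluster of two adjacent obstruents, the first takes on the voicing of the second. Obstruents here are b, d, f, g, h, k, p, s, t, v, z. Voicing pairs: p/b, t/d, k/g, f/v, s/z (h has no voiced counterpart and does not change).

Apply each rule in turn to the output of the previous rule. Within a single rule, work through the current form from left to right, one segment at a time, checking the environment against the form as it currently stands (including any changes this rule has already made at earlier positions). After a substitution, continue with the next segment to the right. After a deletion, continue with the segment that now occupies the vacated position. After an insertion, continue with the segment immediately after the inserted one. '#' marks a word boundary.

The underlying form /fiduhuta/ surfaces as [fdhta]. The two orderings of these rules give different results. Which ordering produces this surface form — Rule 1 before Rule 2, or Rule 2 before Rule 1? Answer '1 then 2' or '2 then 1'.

Order 1 then 2:
  1 Syncope: [fiduhuta] → [fdhta]
  2 Regressive Voicing Assimilation: [fdhta] → [vthta]
  result: [vthta]
Order 2 then 1:
  2 Regressive Voicing Assimilation: no change — [fiduhuta]
  1 Syncope: [fiduhuta] → [fdhta]
  result: [fdhta]

2 then 1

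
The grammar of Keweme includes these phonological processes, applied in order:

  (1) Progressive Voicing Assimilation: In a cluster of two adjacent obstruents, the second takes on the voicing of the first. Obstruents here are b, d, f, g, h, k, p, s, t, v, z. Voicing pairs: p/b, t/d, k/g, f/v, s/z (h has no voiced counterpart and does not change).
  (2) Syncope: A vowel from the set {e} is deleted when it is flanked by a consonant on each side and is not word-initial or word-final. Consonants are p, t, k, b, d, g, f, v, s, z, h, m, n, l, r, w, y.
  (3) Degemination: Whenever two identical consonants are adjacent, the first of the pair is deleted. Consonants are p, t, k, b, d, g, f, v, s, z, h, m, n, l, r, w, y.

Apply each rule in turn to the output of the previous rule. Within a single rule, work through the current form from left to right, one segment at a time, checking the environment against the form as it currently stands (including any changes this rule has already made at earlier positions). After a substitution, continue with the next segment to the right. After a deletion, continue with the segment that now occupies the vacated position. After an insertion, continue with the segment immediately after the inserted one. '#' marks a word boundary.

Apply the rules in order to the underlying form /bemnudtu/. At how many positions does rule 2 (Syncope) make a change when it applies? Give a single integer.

(1) Progressive Voicing Assimilation: [bemnudtu] → [bemnuddu]
(2) Syncope: [bemnuddu] → [bmnuddu]
(3) Degemination: [bmnuddu] → [bmnudu]
Rule 2 changed 1 position(s).

1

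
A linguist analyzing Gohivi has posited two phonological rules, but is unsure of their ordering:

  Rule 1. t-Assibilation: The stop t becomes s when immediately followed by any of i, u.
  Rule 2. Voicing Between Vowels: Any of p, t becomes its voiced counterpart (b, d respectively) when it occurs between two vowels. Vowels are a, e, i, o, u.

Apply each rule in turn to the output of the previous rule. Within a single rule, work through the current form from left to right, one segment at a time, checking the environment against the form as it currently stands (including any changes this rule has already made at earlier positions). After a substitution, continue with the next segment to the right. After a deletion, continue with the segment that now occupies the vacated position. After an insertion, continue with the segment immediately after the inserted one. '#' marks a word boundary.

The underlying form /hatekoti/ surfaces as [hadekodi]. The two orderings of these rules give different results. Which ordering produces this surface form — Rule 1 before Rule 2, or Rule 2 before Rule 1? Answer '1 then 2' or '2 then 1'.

Order 1 then 2:
  1 t-Assibilation: [hatekoti] → [hatekosi]
  2 Voicing Between Vowels: [hatekosi] → [hadekosi]
  result: [hadekosi]
Order 2 then 1:
  2 Voicing Between Vowels: [hatekoti] → [hadekodi]
  1 t-Assibilation: no change — [hadekodi]
  result: [hadekodi]

2 then 1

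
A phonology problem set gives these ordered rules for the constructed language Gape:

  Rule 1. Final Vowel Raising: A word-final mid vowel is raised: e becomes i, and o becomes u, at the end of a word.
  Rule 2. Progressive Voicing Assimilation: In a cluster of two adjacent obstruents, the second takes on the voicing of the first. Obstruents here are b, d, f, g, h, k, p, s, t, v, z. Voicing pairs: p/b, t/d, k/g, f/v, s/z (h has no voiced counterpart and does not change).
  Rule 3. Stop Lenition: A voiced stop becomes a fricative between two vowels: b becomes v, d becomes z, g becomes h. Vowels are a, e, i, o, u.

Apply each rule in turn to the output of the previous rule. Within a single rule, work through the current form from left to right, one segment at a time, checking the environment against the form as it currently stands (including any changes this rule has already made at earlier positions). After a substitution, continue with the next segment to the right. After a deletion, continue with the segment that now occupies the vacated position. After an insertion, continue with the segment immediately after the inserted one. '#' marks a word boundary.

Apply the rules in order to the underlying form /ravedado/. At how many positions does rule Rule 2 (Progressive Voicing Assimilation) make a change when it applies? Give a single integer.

0

Rule 1 Final Vowel Raising: [ravedado] → [ravedadu]
Rule 2 Progressive Voicing Assimilation: no change — [ravedadu]
Rule 3 Stop Lenition: [ravedadu] → [ravezazu]
Rule Rule 2 changed 0 position(s).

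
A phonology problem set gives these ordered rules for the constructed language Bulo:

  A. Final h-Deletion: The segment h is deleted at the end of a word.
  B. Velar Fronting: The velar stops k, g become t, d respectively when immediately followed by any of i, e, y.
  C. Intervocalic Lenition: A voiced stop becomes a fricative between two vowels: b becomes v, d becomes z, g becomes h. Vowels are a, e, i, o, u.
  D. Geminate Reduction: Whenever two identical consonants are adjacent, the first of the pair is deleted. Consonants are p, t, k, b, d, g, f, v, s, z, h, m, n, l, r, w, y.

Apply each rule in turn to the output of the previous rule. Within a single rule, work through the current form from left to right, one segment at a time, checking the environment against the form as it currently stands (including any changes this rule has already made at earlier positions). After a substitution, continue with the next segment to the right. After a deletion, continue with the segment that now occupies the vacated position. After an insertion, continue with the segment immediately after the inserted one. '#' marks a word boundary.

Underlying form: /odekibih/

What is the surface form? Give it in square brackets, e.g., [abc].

[ozetivi]

A Final h-Deletion: [odekibih] → [odekibi]
B Velar Fronting: [odekibi] → [odetibi]
C Intervocalic Lenition: [odetibi] → [ozetivi]
D Geminate Reduction: no change — [ozetivi]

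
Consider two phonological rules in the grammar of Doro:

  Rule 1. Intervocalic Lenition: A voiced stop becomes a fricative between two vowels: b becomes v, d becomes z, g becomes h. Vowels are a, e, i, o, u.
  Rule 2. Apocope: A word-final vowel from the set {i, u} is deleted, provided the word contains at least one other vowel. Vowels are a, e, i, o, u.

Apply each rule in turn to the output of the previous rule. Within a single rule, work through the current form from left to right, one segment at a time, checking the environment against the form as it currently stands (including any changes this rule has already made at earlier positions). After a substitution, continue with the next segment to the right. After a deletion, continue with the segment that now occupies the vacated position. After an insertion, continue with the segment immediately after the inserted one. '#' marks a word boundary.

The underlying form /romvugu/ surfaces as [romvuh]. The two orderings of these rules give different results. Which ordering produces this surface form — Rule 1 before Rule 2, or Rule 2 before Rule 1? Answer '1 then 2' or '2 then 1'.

1 then 2

Order 1 then 2:
  1 Intervocalic Lenition: [romvugu] → [romvuhu]
  2 Apocope: [romvuhu] → [romvuh]
  result: [romvuh]
Order 2 then 1:
  2 Apocope: [romvugu] → [romvug]
  1 Intervocalic Lenition: no change — [romvug]
  result: [romvug]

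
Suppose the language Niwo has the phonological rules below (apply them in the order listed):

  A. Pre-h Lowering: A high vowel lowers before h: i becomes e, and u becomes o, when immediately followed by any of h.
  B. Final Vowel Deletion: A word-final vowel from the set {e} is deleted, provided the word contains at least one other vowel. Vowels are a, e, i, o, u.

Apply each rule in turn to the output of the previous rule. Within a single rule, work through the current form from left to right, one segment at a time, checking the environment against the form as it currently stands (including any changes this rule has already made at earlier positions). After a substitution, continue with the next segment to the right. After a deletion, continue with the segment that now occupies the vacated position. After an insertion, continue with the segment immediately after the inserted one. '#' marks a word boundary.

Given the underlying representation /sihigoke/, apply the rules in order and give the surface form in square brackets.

[sehigok]

A Pre-h Lowering: [sihigoke] → [sehigoke]
B Final Vowel Deletion: [sehigoke] → [sehigok]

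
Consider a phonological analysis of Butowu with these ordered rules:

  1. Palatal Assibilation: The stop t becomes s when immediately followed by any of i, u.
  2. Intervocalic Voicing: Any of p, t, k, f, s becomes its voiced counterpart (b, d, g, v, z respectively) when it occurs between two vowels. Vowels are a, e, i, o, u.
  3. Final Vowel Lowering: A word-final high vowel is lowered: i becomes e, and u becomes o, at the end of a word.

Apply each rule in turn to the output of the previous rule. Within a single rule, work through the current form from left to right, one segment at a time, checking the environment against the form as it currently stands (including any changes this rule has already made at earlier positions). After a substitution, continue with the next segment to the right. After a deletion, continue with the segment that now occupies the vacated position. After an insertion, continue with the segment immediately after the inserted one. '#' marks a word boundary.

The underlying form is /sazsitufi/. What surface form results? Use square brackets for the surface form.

1 Palatal Assibilation: [sazsitufi] → [sazsisufi]
2 Intervocalic Voicing: [sazsisufi] → [sazsizuvi]
3 Final Vowel Lowering: [sazsizuvi] → [sazsizuve]

[sazsizuve]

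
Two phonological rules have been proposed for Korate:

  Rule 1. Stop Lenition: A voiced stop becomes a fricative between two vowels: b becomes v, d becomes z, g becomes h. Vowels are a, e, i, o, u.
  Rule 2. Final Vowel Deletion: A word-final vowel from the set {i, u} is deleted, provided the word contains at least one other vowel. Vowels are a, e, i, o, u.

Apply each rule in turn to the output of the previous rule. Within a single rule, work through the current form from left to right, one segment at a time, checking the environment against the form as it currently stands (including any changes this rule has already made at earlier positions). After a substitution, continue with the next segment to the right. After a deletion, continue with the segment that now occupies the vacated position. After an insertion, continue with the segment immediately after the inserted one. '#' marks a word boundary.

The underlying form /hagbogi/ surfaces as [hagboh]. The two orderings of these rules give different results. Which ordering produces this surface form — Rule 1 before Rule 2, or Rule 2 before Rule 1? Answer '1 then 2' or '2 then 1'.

1 then 2

Order 1 then 2:
  1 Stop Lenition: [hagbogi] → [hagbohi]
  2 Final Vowel Deletion: [hagbohi] → [hagboh]
  result: [hagboh]
Order 2 then 1:
  2 Final Vowel Deletion: [hagbogi] → [hagbog]
  1 Stop Lenition: no change — [hagbog]
  result: [hagbog]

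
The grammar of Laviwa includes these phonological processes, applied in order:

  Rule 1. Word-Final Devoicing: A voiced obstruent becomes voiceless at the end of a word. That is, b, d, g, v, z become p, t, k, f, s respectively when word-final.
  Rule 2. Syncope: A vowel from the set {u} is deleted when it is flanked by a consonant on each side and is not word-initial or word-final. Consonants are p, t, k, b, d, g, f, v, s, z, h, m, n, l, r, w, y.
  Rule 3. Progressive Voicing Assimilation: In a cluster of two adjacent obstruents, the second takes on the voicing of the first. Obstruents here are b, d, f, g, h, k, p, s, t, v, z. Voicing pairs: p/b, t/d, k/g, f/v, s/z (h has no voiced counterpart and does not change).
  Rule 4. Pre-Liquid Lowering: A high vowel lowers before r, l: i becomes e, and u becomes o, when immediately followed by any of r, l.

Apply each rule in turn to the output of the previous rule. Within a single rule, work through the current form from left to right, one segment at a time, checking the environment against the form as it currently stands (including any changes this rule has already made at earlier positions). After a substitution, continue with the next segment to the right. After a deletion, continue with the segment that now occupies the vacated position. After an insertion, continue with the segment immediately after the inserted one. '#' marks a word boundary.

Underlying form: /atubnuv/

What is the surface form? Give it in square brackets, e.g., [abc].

[atpnf]

Rule 1 Word-Final Devoicing: [atubnuv] → [atubnuf]
Rule 2 Syncope: [atubnuf] → [atbnf]
Rule 3 Progressive Voicing Assimilation: [atbnf] → [atpnf]
Rule 4 Pre-Liquid Lowering: no change — [atpnf]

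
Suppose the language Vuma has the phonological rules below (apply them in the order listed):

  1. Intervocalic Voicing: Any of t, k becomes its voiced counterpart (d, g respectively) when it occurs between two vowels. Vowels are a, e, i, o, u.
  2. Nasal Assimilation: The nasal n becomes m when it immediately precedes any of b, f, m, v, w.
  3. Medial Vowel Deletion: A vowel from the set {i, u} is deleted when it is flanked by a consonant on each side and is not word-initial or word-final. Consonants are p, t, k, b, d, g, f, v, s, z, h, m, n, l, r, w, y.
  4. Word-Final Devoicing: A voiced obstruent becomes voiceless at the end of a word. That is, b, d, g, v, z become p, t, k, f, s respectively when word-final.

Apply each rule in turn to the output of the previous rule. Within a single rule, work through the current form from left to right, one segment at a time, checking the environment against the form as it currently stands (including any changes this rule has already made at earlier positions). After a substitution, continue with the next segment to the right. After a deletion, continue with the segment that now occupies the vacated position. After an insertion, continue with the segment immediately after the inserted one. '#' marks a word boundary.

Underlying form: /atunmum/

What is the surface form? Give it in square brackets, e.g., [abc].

[admmm]

1 Intervocalic Voicing: [atunmum] → [adunmum]
2 Nasal Assimilation: [adunmum] → [adummum]
3 Medial Vowel Deletion: [adummum] → [admmm]
4 Word-Final Devoicing: no change — [admmm]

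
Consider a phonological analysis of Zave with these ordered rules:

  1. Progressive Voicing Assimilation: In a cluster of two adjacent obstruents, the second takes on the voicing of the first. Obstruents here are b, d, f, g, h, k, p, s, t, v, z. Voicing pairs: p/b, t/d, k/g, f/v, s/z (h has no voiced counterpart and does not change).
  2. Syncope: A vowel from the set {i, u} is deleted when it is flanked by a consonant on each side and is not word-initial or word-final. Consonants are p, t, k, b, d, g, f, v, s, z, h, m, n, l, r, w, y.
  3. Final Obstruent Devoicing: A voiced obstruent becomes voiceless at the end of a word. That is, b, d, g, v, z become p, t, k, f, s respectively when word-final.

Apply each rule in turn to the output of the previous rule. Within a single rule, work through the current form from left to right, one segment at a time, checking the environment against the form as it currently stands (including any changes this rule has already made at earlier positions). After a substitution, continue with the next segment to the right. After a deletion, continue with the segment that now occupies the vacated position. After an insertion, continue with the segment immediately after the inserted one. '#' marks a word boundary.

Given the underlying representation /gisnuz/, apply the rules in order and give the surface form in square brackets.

[gsns]

1 Progressive Voicing Assimilation: no change — [gisnuz]
2 Syncope: [gisnuz] → [gsnz]
3 Final Obstruent Devoicing: [gsnz] → [gsns]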